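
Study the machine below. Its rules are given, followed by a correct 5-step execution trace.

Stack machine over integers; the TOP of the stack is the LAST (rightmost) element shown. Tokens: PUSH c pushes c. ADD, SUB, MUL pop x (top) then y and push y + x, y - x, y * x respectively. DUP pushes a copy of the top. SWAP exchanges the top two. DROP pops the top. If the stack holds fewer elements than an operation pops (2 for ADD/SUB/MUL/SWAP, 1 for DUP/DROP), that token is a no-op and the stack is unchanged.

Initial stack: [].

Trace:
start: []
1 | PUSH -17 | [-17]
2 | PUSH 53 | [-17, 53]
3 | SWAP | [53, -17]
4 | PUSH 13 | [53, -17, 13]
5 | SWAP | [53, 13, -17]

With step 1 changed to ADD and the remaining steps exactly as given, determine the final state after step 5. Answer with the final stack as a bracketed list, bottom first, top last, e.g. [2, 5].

[13, 53]

(re-executing from step 1 with the substitution; state before step 1: [])
1 | ADD | []
2 | PUSH 53 | [53]
3 | SWAP | [53]
4 | PUSH 13 | [53, 13]
5 | SWAP | [13, 53]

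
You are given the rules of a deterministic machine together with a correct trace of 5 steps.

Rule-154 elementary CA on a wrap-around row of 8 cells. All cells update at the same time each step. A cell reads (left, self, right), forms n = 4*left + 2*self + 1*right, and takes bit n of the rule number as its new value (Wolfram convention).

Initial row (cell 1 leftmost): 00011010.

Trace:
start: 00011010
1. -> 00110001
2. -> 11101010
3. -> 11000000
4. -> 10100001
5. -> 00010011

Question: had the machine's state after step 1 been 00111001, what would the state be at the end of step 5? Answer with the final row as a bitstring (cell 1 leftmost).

10010011

state after step 1 := 00111001
2. -> 11110110
3. -> 11100100
4. -> 11011011
5. -> 10010011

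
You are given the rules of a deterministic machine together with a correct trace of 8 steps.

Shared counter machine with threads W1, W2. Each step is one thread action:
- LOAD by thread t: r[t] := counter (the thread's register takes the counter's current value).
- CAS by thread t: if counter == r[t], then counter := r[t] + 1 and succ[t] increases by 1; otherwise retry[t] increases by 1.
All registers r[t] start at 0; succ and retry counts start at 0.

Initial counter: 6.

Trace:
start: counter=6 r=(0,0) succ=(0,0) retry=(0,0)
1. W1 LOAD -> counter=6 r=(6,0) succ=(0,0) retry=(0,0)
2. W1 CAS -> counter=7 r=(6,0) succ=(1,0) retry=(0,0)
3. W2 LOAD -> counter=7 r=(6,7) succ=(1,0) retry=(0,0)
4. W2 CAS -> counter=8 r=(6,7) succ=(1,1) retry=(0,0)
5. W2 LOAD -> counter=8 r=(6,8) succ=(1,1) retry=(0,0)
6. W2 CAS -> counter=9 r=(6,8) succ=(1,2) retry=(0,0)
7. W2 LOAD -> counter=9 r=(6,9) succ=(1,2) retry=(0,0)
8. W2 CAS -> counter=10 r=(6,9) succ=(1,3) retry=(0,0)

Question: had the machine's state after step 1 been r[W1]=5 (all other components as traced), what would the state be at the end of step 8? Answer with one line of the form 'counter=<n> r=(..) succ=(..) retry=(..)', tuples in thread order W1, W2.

counter=9 r=(5,8) succ=(0,3) retry=(1,0)

state after step 1 := counter=6 r=(5,0) succ=(0,0) retry=(0,0)
2. W1 CAS -> counter=6 r=(5,0) succ=(0,0) retry=(1,0)
3. W2 LOAD -> counter=6 r=(5,6) succ=(0,0) retry=(1,0)
4. W2 CAS -> counter=7 r=(5,6) succ=(0,1) retry=(1,0)
5. W2 LOAD -> counter=7 r=(5,7) succ=(0,1) retry=(1,0)
6. W2 CAS -> counter=8 r=(5,7) succ=(0,2) retry=(1,0)
7. W2 LOAD -> counter=8 r=(5,8) succ=(0,2) retry=(1,0)
8. W2 CAS -> counter=9 r=(5,8) succ=(0,3) retry=(1,0)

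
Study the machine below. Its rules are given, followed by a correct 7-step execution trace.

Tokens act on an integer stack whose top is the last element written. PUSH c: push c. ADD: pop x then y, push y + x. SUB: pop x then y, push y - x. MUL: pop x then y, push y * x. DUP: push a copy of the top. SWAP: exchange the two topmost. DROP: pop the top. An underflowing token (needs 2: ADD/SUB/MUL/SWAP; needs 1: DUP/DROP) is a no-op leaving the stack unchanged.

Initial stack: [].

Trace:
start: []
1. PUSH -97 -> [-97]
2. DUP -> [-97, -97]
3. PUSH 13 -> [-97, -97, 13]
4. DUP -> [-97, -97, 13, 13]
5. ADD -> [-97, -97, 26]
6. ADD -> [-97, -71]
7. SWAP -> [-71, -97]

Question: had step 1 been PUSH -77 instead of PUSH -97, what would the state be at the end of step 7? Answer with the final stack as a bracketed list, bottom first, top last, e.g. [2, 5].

[-51, -77]

(re-executing from step 1 with the substitution; state before step 1: [])
1. PUSH -77 -> [-77]
2. DUP -> [-77, -77]
3. PUSH 13 -> [-77, -77, 13]
4. DUP -> [-77, -77, 13, 13]
5. ADD -> [-77, -77, 26]
6. ADD -> [-77, -51]
7. SWAP -> [-51, -77]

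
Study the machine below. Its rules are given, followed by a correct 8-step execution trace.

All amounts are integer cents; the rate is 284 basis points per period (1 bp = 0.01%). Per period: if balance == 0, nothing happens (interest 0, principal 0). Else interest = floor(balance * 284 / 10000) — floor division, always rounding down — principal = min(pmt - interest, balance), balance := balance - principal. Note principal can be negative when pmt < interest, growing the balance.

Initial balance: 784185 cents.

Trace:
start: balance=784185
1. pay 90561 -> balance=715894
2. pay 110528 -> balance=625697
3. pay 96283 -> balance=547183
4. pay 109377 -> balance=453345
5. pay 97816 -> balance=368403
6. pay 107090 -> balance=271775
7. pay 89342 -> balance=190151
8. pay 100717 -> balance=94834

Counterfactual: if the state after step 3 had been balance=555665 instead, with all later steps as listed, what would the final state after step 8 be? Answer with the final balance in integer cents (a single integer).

104591

state after step 3 := balance=555665
4. pay 109377 -> balance=462068
5. pay 97816 -> balance=377374
6. pay 107090 -> balance=281001
7. pay 89342 -> balance=199639
8. pay 100717 -> balance=104591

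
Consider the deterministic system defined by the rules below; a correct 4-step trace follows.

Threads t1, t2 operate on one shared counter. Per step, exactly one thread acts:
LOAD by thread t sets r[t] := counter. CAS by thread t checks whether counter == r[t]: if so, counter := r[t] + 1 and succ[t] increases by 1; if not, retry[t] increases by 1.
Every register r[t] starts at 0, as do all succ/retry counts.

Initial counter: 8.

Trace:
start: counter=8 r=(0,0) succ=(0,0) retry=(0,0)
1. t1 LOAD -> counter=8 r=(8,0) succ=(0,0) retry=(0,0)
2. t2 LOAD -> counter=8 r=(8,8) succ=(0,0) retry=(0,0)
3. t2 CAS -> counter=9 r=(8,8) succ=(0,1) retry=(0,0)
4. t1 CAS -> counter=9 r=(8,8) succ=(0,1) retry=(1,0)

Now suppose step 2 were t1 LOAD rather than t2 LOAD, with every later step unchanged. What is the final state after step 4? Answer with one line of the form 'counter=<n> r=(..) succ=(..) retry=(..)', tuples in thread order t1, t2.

(re-executing from step 2 with the substitution; state before step 2: counter=8 r=(8,0) succ=(0,0) retry=(0,0))
2. t1 LOAD -> counter=8 r=(8,0) succ=(0,0) retry=(0,0)
3. t2 CAS -> counter=8 r=(8,0) succ=(0,0) retry=(0,1)
4. t1 CAS -> counter=9 r=(8,0) succ=(1,0) retry=(0,1)

counter=9 r=(8,0) succ=(1,0) retry=(0,1)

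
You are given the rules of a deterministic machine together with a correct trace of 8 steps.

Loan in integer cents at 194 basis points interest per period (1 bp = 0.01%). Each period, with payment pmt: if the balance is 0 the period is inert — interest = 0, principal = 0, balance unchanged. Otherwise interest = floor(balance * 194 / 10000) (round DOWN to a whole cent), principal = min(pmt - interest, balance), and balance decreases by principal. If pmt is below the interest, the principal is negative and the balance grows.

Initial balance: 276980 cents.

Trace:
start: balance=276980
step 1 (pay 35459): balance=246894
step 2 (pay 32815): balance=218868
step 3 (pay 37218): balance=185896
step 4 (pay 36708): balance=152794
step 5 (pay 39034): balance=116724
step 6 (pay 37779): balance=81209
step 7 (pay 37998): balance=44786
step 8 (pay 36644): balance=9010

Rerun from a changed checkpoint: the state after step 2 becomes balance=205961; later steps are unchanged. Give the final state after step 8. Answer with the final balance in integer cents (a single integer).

0

state after step 2 := balance=205961
step 3 (pay 37218): balance=172738
step 4 (pay 36708): balance=139381
step 5 (pay 39034): balance=103050
step 6 (pay 37779): balance=67270
step 7 (pay 37998): balance=30577
step 8 (pay 36644): balance=0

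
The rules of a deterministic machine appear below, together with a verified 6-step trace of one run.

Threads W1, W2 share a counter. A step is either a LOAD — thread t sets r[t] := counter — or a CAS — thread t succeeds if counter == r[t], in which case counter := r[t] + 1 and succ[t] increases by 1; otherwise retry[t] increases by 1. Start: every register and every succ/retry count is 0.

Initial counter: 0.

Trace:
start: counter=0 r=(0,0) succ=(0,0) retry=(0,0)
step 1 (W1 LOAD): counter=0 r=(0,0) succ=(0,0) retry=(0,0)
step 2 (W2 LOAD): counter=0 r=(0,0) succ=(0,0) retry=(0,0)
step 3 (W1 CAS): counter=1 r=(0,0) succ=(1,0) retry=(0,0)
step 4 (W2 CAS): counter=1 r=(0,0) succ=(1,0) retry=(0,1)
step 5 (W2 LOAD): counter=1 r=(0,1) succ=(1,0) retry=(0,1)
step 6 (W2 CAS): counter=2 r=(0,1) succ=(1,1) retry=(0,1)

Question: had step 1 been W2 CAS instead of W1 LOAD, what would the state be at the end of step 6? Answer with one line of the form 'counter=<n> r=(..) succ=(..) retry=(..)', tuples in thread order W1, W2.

(re-executing from step 1 with the substitution; state before step 1: counter=0 r=(0,0) succ=(0,0) retry=(0,0))
step 1 (W2 CAS): counter=1 r=(0,0) succ=(0,1) retry=(0,0)
step 2 (W2 LOAD): counter=1 r=(0,1) succ=(0,1) retry=(0,0)
step 3 (W1 CAS): counter=1 r=(0,1) succ=(0,1) retry=(1,0)
step 4 (W2 CAS): counter=2 r=(0,1) succ=(0,2) retry=(1,0)
step 5 (W2 LOAD): counter=2 r=(0,2) succ=(0,2) retry=(1,0)
step 6 (W2 CAS): counter=3 r=(0,2) succ=(0,3) retry=(1,0)

counter=3 r=(0,2) succ=(0,3) retry=(1,0)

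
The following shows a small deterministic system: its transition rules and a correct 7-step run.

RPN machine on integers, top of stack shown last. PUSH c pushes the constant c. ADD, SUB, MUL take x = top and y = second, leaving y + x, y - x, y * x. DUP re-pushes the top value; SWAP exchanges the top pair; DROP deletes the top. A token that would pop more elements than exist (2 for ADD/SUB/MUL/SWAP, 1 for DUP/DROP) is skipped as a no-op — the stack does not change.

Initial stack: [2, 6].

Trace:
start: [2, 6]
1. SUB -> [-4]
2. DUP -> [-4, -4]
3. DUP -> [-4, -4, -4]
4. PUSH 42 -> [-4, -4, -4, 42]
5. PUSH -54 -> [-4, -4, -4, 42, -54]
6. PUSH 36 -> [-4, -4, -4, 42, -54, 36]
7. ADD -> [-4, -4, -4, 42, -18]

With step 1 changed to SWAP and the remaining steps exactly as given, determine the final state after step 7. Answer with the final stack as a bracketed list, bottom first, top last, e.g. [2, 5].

(re-executing from step 1 with the substitution; state before step 1: [2, 6])
1. SWAP -> [6, 2]
2. DUP -> [6, 2, 2]
3. DUP -> [6, 2, 2, 2]
4. PUSH 42 -> [6, 2, 2, 2, 42]
5. PUSH -54 -> [6, 2, 2, 2, 42, -54]
6. PUSH 36 -> [6, 2, 2, 2, 42, -54, 36]
7. ADD -> [6, 2, 2, 2, 42, -18]

[6, 2, 2, 2, 42, -18]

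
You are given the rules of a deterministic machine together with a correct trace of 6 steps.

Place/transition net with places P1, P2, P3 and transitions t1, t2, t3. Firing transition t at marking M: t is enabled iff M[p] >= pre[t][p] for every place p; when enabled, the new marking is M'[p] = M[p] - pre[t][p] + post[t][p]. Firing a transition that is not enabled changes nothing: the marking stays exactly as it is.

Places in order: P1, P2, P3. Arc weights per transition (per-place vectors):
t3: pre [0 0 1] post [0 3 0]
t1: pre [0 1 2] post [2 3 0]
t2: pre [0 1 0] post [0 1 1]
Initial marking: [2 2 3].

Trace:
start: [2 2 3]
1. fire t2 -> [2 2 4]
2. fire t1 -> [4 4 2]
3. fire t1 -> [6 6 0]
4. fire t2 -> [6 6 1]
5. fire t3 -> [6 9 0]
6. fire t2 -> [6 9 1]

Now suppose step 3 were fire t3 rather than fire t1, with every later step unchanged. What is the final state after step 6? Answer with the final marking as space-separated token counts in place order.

4 10 2

(re-executing from step 3 with the substitution; state before step 3: [4 4 2])
3. fire t3 -> [4 7 1]
4. fire t2 -> [4 7 2]
5. fire t3 -> [4 10 1]
6. fire t2 -> [4 10 2]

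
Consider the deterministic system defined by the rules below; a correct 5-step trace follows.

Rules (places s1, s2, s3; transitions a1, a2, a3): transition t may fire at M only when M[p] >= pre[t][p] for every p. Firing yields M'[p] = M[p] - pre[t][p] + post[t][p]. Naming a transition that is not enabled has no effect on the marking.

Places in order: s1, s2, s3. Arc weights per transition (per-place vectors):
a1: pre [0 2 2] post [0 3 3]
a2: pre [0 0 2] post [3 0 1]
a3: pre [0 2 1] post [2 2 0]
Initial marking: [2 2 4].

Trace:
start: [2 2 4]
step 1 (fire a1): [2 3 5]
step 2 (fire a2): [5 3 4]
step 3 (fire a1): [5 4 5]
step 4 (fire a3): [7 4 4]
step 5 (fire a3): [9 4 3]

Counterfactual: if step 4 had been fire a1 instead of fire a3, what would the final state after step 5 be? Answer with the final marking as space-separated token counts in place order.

7 5 5

(re-executing from step 4 with the substitution; state before step 4: [5 4 5])
step 4 (fire a1): [5 5 6]
step 5 (fire a3): [7 5 5]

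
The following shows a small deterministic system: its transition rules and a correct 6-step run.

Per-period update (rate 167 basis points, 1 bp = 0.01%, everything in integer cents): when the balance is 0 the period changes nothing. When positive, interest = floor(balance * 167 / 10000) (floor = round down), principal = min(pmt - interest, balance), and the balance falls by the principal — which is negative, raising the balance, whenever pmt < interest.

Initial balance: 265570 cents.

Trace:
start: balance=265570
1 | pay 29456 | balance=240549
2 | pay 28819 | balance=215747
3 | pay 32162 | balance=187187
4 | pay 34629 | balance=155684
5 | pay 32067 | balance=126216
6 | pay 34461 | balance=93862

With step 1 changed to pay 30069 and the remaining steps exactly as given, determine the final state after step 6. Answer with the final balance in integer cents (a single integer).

(re-executing from step 1 with the substitution; state before step 1: balance=265570)
1 | pay 30069 | balance=239936
2 | pay 28819 | balance=215123
3 | pay 32162 | balance=186553
4 | pay 34629 | balance=155039
5 | pay 32067 | balance=125561
6 | pay 34461 | balance=93196

93196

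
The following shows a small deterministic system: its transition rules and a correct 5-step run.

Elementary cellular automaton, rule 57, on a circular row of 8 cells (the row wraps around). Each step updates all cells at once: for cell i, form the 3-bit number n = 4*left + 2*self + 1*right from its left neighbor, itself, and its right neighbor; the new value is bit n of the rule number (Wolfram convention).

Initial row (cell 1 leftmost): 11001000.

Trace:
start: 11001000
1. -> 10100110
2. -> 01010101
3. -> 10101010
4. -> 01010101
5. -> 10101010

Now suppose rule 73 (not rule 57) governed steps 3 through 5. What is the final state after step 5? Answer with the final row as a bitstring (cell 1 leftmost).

(re-executing steps 3..5 under rule 73; state before step 3: 01010101)
3. -> 00000000
4. -> 11111111
5. -> 00000000

00000000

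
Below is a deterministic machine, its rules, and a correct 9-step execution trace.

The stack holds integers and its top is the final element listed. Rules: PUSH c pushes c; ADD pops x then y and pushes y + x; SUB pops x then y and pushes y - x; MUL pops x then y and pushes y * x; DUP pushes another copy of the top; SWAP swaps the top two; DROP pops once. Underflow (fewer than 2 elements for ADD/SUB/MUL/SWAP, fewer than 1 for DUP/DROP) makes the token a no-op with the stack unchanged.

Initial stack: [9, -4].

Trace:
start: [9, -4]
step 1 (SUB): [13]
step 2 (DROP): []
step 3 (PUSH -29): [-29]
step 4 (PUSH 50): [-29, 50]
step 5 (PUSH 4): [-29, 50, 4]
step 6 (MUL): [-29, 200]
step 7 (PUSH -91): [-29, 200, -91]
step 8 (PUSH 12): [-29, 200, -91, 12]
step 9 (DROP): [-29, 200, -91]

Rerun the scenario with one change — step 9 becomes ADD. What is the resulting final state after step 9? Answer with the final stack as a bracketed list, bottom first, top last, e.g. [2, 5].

[-29, 200, -79]

(re-executing from step 9 with the substitution; state before step 9: [-29, 200, -91, 12])
step 9 (ADD): [-29, 200, -79]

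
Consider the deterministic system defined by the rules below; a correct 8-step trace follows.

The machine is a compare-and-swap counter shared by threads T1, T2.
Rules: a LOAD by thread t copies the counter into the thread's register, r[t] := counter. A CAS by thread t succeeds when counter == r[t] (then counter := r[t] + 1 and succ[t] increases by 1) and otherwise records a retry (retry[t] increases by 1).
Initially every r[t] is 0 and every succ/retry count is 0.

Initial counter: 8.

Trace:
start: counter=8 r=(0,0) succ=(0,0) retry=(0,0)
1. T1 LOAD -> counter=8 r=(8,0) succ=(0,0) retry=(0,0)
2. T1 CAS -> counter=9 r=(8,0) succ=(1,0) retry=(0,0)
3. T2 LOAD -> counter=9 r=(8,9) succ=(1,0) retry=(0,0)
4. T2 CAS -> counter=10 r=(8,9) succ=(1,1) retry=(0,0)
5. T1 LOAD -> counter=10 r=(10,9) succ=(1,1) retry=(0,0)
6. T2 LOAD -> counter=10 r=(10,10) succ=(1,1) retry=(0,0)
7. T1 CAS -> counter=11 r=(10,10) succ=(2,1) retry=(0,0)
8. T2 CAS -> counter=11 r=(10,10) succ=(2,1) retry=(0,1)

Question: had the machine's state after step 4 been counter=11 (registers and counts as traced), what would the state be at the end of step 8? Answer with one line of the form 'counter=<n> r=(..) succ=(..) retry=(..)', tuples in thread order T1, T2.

state after step 4 := counter=11 r=(8,9) succ=(1,1) retry=(0,0)
5. T1 LOAD -> counter=11 r=(11,9) succ=(1,1) retry=(0,0)
6. T2 LOAD -> counter=11 r=(11,11) succ=(1,1) retry=(0,0)
7. T1 CAS -> counter=12 r=(11,11) succ=(2,1) retry=(0,0)
8. T2 CAS -> counter=12 r=(11,11) succ=(2,1) retry=(0,1)

counter=12 r=(11,11) succ=(2,1) retry=(0,1)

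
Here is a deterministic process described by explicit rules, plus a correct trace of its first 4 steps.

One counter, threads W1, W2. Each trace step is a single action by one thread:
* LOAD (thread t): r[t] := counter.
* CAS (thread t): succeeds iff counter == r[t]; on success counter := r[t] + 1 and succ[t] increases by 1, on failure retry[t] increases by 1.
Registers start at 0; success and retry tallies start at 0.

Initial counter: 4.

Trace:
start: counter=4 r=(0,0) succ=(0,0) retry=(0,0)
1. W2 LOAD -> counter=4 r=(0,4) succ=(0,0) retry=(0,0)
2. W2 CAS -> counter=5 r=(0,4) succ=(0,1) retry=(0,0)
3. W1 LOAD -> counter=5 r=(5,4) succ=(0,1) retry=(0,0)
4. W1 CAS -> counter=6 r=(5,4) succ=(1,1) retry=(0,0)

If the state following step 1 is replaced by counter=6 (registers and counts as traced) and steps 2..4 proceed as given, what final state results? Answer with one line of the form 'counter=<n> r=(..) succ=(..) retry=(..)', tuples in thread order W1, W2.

counter=7 r=(6,4) succ=(1,0) retry=(0,1)

state after step 1 := counter=6 r=(0,4) succ=(0,0) retry=(0,0)
2. W2 CAS -> counter=6 r=(0,4) succ=(0,0) retry=(0,1)
3. W1 LOAD -> counter=6 r=(6,4) succ=(0,0) retry=(0,1)
4. W1 CAS -> counter=7 r=(6,4) succ=(1,0) retry=(0,1)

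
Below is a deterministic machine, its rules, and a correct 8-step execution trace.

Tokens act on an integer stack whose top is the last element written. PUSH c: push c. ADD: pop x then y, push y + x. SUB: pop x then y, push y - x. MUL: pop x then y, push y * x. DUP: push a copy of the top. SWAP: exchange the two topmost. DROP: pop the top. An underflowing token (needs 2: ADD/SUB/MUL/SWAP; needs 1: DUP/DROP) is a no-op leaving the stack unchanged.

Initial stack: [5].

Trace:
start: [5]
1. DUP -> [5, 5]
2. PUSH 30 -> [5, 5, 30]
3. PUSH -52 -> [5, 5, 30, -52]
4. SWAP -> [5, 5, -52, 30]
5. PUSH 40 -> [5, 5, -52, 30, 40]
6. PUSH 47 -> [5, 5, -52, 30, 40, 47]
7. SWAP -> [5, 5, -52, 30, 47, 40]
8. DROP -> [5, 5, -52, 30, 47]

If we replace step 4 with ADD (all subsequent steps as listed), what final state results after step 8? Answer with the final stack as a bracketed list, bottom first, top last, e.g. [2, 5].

(re-executing from step 4 with the substitution; state before step 4: [5, 5, 30, -52])
4. ADD -> [5, 5, -22]
5. PUSH 40 -> [5, 5, -22, 40]
6. PUSH 47 -> [5, 5, -22, 40, 47]
7. SWAP -> [5, 5, -22, 47, 40]
8. DROP -> [5, 5, -22, 47]

[5, 5, -22, 47]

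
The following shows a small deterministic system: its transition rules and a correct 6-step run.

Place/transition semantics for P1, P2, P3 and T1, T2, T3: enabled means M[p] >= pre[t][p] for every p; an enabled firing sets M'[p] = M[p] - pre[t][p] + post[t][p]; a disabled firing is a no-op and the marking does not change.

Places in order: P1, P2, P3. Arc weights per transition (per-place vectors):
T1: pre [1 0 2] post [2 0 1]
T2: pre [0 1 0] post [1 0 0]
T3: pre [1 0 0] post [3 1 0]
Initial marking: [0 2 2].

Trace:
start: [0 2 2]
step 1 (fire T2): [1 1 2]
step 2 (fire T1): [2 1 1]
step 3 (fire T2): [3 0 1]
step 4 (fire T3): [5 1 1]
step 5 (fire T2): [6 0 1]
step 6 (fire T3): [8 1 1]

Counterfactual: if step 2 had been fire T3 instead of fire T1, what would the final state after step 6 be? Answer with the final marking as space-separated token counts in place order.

(re-executing from step 2 with the substitution; state before step 2: [1 1 2])
step 2 (fire T3): [3 2 2]
step 3 (fire T2): [4 1 2]
step 4 (fire T3): [6 2 2]
step 5 (fire T2): [7 1 2]
step 6 (fire T3): [9 2 2]

9 2 2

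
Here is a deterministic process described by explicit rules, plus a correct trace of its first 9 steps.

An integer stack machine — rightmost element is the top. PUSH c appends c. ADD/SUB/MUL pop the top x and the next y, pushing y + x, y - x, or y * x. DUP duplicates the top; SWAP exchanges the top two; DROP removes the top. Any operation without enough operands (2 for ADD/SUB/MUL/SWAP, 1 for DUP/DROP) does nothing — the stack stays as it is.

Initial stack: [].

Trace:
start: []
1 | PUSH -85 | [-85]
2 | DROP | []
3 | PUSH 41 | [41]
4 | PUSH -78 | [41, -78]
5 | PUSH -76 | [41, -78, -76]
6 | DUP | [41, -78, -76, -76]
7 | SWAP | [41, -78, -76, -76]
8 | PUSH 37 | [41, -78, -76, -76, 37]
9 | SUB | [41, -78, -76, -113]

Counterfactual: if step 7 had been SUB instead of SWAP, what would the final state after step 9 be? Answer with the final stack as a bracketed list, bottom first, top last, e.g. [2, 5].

(re-executing from step 7 with the substitution; state before step 7: [41, -78, -76, -76])
7 | SUB | [41, -78, 0]
8 | PUSH 37 | [41, -78, 0, 37]
9 | SUB | [41, -78, -37]

[41, -78, -37]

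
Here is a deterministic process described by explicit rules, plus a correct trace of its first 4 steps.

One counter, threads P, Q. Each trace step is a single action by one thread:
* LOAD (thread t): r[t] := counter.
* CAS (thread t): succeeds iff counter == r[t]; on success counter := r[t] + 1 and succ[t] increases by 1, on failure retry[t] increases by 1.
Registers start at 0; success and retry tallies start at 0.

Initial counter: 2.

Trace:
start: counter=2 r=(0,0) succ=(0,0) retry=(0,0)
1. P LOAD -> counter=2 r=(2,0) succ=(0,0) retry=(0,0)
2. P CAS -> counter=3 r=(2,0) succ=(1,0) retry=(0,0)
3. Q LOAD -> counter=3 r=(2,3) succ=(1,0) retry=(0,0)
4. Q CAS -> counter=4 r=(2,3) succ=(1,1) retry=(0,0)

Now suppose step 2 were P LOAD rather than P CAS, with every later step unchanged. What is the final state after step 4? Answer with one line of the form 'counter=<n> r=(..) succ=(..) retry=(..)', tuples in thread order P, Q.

(re-executing from step 2 with the substitution; state before step 2: counter=2 r=(2,0) succ=(0,0) retry=(0,0))
2. P LOAD -> counter=2 r=(2,0) succ=(0,0) retry=(0,0)
3. Q LOAD -> counter=2 r=(2,2) succ=(0,0) retry=(0,0)
4. Q CAS -> counter=3 r=(2,2) succ=(0,1) retry=(0,0)

counter=3 r=(2,2) succ=(0,1) retry=(0,0)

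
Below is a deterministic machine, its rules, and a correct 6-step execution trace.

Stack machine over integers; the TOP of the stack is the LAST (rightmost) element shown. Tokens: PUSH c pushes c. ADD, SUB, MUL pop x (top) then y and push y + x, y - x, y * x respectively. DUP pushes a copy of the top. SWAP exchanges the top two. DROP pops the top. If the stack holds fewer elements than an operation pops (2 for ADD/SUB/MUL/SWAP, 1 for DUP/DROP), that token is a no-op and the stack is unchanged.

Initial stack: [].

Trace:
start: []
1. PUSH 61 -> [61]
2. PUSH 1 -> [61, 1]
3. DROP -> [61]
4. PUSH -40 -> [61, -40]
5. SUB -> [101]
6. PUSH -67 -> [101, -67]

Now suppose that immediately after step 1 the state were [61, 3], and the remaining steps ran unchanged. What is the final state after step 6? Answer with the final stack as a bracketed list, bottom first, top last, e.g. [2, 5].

state after step 1 := [61, 3]
2. PUSH 1 -> [61, 3, 1]
3. DROP -> [61, 3]
4. PUSH -40 -> [61, 3, -40]
5. SUB -> [61, 43]
6. PUSH -67 -> [61, 43, -67]

[61, 43, -67]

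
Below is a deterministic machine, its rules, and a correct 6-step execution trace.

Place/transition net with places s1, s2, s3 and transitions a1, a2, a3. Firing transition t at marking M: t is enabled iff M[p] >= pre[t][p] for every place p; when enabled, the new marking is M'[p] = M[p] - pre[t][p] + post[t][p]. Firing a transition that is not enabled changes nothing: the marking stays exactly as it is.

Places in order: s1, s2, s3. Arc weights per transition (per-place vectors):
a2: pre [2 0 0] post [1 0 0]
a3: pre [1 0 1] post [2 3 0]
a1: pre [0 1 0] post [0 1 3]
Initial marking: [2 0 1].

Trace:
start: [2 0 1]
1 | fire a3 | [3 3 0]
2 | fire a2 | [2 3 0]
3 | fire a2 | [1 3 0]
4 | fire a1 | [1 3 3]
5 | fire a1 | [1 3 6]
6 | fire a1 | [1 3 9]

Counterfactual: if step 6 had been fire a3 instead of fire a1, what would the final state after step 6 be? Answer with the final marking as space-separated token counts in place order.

(re-executing from step 6 with the substitution; state before step 6: [1 3 6])
6 | fire a3 | [2 6 5]

2 6 5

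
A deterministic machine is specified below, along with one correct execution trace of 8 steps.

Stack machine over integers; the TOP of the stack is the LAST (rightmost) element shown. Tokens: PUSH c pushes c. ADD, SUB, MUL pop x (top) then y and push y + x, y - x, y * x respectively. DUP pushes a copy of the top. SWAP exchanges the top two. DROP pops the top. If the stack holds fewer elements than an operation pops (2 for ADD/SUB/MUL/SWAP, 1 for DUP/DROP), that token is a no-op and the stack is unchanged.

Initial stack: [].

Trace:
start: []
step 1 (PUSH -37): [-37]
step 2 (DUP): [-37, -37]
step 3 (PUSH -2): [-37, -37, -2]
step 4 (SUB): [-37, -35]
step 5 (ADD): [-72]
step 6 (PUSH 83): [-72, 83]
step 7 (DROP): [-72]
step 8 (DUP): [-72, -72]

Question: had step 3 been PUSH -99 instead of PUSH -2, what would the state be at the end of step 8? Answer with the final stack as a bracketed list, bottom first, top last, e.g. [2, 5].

[25, 25]

(re-executing from step 3 with the substitution; state before step 3: [-37, -37])
step 3 (PUSH -99): [-37, -37, -99]
step 4 (SUB): [-37, 62]
step 5 (ADD): [25]
step 6 (PUSH 83): [25, 83]
step 7 (DROP): [25]
step 8 (DUP): [25, 25]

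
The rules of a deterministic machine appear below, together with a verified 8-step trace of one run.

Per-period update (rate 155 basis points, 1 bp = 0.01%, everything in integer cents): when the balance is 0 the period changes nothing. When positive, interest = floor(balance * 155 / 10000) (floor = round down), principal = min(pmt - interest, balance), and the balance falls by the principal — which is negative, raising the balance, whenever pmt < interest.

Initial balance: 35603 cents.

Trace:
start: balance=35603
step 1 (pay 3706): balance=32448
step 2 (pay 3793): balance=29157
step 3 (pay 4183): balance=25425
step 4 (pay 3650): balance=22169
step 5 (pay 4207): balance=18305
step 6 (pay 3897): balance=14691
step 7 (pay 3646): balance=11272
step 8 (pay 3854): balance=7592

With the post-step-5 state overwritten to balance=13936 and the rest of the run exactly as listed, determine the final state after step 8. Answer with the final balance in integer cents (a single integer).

state after step 5 := balance=13936
step 6 (pay 3897): balance=10255
step 7 (pay 3646): balance=6767
step 8 (pay 3854): balance=3017

3017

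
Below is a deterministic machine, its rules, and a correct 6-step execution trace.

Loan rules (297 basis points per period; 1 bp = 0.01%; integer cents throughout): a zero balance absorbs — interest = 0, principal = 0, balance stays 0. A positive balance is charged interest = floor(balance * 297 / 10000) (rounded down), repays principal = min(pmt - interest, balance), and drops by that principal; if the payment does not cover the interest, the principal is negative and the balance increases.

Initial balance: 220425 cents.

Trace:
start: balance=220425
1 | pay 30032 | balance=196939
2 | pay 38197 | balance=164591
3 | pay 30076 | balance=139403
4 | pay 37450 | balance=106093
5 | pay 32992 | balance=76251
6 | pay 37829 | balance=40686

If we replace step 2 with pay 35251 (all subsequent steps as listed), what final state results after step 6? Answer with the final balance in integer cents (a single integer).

(re-executing from step 2 with the substitution; state before step 2: balance=196939)
2 | pay 35251 | balance=167537
3 | pay 30076 | balance=142436
4 | pay 37450 | balance=109216
5 | pay 32992 | balance=79467
6 | pay 37829 | balance=43998

43998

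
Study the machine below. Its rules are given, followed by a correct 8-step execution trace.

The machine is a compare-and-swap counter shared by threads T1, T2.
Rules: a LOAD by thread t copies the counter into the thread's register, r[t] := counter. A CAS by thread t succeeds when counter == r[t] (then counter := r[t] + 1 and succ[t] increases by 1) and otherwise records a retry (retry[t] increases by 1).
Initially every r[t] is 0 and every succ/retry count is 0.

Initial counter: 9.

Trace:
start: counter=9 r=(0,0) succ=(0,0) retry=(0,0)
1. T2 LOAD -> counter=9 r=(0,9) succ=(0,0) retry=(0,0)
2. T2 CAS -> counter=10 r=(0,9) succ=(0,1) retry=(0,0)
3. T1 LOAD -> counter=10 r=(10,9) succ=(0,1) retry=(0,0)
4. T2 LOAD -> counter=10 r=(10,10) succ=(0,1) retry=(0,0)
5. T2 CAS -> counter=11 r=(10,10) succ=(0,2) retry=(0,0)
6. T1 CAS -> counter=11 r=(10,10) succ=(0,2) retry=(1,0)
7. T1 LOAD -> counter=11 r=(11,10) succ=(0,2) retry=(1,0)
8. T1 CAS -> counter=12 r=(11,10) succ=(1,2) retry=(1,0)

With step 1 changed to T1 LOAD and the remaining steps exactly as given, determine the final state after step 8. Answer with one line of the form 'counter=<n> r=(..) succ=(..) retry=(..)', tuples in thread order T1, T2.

counter=11 r=(10,9) succ=(1,1) retry=(1,1)

(re-executing from step 1 with the substitution; state before step 1: counter=9 r=(0,0) succ=(0,0) retry=(0,0))
1. T1 LOAD -> counter=9 r=(9,0) succ=(0,0) retry=(0,0)
2. T2 CAS -> counter=9 r=(9,0) succ=(0,0) retry=(0,1)
3. T1 LOAD -> counter=9 r=(9,0) succ=(0,0) retry=(0,1)
4. T2 LOAD -> counter=9 r=(9,9) succ=(0,0) retry=(0,1)
5. T2 CAS -> counter=10 r=(9,9) succ=(0,1) retry=(0,1)
6. T1 CAS -> counter=10 r=(9,9) succ=(0,1) retry=(1,1)
7. T1 LOAD -> counter=10 r=(10,9) succ=(0,1) retry=(1,1)
8. T1 CAS -> counter=11 r=(10,9) succ=(1,1) retry=(1,1)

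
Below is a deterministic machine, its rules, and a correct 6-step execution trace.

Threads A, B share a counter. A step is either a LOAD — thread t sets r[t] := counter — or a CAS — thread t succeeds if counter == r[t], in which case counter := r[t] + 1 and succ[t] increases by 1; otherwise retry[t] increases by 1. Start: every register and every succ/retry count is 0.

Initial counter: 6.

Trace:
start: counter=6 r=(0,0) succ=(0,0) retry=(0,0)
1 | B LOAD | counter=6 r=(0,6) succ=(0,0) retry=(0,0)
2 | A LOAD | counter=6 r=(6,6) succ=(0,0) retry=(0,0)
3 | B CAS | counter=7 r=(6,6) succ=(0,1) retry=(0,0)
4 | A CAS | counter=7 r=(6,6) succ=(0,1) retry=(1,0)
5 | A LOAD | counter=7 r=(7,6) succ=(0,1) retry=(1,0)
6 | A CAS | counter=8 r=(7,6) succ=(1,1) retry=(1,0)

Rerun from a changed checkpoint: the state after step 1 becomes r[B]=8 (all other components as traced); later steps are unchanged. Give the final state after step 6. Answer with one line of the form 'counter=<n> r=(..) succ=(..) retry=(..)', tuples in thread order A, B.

counter=8 r=(7,8) succ=(2,0) retry=(0,1)

state after step 1 := counter=6 r=(0,8) succ=(0,0) retry=(0,0)
2 | A LOAD | counter=6 r=(6,8) succ=(0,0) retry=(0,0)
3 | B CAS | counter=6 r=(6,8) succ=(0,0) retry=(0,1)
4 | A CAS | counter=7 r=(6,8) succ=(1,0) retry=(0,1)
5 | A LOAD | counter=7 r=(7,8) succ=(1,0) retry=(0,1)
6 | A CAS | counter=8 r=(7,8) succ=(2,0) retry=(0,1)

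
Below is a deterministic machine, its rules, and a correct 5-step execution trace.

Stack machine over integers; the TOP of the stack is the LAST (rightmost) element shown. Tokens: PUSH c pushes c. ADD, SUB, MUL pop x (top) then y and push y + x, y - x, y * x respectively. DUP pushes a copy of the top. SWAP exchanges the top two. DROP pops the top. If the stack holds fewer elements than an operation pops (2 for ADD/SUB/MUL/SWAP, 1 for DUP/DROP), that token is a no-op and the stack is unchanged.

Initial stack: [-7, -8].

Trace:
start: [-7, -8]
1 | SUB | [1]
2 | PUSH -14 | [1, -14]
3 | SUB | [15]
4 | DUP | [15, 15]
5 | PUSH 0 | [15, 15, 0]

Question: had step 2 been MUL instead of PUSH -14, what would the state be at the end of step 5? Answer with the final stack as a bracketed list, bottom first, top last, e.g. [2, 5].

[1, 1, 0]

(re-executing from step 2 with the substitution; state before step 2: [1])
2 | MUL | [1]
3 | SUB | [1]
4 | DUP | [1, 1]
5 | PUSH 0 | [1, 1, 0]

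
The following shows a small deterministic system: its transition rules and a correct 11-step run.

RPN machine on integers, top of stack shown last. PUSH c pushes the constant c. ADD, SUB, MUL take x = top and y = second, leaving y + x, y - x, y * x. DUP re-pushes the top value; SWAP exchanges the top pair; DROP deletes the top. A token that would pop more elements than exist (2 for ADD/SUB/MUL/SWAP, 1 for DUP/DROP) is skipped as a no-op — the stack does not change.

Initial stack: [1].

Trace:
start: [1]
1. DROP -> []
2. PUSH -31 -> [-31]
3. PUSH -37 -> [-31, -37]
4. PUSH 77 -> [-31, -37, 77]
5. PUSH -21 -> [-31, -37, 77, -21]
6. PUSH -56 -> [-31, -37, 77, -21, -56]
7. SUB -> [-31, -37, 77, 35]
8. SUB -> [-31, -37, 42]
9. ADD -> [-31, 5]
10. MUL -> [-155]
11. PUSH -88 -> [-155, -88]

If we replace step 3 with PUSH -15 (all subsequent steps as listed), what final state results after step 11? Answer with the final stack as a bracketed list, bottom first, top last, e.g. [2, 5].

(re-executing from step 3 with the substitution; state before step 3: [-31])
3. PUSH -15 -> [-31, -15]
4. PUSH 77 -> [-31, -15, 77]
5. PUSH -21 -> [-31, -15, 77, -21]
6. PUSH -56 -> [-31, -15, 77, -21, -56]
7. SUB -> [-31, -15, 77, 35]
8. SUB -> [-31, -15, 42]
9. ADD -> [-31, 27]
10. MUL -> [-837]
11. PUSH -88 -> [-837, -88]

[-837, -88]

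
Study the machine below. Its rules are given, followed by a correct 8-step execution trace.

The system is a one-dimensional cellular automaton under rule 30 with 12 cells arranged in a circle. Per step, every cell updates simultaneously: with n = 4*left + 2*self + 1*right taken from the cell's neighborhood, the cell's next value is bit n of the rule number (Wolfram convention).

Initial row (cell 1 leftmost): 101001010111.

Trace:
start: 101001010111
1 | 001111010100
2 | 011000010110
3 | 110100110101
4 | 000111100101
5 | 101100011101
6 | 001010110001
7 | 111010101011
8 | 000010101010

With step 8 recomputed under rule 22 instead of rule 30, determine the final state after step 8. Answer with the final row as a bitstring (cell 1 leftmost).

(re-executing step 8 under rule 22; state before step 8: 111010101011)
8 | 000010101000

000010101000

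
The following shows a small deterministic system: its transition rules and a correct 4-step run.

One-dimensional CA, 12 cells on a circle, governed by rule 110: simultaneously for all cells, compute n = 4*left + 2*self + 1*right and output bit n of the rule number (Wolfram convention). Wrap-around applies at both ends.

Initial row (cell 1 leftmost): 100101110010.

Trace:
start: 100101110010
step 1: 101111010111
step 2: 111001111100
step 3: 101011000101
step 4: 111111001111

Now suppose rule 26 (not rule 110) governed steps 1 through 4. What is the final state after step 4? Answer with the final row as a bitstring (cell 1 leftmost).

011011010001

(re-executing steps 1..4 under rule 26; state before step 1: 100101110010)
step 1: 011001001100
step 2: 110110111010
step 3: 100100100000
step 4: 011011010001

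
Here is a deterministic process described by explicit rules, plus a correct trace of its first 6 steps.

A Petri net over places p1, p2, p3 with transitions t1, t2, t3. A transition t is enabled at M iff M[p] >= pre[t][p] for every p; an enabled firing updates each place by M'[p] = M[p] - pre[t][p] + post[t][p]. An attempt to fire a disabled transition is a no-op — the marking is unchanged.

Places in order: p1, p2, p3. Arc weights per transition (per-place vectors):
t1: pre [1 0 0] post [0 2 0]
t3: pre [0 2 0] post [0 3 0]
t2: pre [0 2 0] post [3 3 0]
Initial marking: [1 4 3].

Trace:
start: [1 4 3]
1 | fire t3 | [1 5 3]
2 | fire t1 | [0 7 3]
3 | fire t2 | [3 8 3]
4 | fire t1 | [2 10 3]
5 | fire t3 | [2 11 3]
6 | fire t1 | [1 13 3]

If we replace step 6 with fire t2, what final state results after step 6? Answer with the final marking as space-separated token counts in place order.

5 12 3

(re-executing from step 6 with the substitution; state before step 6: [2 11 3])
6 | fire t2 | [5 12 3]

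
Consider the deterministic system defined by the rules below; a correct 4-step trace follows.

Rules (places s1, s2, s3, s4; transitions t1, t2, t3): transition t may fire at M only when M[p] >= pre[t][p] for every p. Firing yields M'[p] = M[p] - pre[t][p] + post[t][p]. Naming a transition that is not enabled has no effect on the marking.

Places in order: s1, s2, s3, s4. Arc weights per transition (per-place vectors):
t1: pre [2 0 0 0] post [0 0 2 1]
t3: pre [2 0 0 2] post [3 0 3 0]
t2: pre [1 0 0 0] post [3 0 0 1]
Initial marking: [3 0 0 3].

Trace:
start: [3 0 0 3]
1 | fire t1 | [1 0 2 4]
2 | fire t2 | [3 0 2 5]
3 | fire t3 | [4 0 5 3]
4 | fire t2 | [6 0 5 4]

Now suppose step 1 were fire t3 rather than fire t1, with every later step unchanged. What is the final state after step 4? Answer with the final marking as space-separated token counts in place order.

9 0 6 1

(re-executing from step 1 with the substitution; state before step 1: [3 0 0 3])
1 | fire t3 | [4 0 3 1]
2 | fire t2 | [6 0 3 2]
3 | fire t3 | [7 0 6 0]
4 | fire t2 | [9 0 6 1]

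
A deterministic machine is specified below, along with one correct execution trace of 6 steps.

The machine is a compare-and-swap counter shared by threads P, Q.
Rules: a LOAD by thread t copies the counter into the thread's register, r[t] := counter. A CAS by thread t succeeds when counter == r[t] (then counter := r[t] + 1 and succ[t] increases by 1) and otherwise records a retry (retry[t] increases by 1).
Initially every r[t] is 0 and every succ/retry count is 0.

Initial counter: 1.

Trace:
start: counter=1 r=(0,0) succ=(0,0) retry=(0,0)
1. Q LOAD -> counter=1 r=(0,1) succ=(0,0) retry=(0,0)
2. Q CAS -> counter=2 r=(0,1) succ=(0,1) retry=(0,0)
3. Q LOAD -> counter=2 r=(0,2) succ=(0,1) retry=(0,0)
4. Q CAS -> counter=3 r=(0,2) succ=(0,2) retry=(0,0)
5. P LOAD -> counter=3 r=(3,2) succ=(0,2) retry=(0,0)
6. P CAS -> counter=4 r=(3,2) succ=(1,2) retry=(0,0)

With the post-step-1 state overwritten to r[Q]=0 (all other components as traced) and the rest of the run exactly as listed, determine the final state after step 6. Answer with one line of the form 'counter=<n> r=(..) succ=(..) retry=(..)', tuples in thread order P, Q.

state after step 1 := counter=1 r=(0,0) succ=(0,0) retry=(0,0)
2. Q CAS -> counter=1 r=(0,0) succ=(0,0) retry=(0,1)
3. Q LOAD -> counter=1 r=(0,1) succ=(0,0) retry=(0,1)
4. Q CAS -> counter=2 r=(0,1) succ=(0,1) retry=(0,1)
5. P LOAD -> counter=2 r=(2,1) succ=(0,1) retry=(0,1)
6. P CAS -> counter=3 r=(2,1) succ=(1,1) retry=(0,1)

counter=3 r=(2,1) succ=(1,1) retry=(0,1)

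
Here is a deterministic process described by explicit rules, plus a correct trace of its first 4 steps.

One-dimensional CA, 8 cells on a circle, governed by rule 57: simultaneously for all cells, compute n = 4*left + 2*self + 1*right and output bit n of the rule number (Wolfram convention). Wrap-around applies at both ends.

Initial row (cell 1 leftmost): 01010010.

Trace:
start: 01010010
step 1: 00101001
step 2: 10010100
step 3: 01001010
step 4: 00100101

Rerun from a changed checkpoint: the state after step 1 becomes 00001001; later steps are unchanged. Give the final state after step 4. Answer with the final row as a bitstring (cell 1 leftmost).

01001001

state after step 1 := 00001001
step 2: 11100100
step 3: 10010010
step 4: 01001001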